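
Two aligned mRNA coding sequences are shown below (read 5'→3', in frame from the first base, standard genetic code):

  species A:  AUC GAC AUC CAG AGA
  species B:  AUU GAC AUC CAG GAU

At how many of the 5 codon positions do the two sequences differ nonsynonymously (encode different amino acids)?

1

Codon 1: AUC Ile / AUU Ile — synonymous.
Codon 2: GAC Asp / GAC Asp — identical.
Codon 3: AUC Ile / AUC Ile — identical.
Codon 4: CAG Gln / CAG Gln — identical.
Codon 5: AGA Arg / GAU Asp — nonsynonymous.
Nonsynonymous differences: 1.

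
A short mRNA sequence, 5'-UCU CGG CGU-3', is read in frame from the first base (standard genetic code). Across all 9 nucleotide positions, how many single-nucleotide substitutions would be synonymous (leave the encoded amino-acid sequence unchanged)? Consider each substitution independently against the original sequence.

10

Codon 1 (UCU, Ser): 3 synonymous substitutions.
Codon 2 (CGG, Arg): 4 synonymous substitutions.
Codon 3 (CGU, Arg): 3 synonymous substitutions.
Total: 3 + 4 + 3 = 10.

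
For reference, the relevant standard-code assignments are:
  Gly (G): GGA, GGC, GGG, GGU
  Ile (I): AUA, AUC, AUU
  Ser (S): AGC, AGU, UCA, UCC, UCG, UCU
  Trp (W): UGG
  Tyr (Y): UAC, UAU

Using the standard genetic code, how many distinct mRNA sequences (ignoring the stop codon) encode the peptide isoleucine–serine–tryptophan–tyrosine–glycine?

Ile: 3 codons.
Ser: 6 codons.
Trp: 1 codon.
Tyr: 2 codons.
Gly: 4 codons.
3 × 6 × 1 × 2 × 4 = 144.

144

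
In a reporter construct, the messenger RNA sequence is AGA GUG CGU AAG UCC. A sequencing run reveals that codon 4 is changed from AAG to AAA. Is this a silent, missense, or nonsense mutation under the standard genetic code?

silent

Position 12 falls in codon 4: AAG → Lys.
After the substitution the codon is AAA → Lys.
Both encode Lys, so the change is synonymous.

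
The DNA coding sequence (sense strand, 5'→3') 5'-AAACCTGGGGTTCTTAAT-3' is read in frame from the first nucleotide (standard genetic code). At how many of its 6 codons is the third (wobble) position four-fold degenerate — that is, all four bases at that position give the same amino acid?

4

Codon 1 AAA (Lys): third position 2-fold.
Codon 2 CCT (Pro): third position 4-fold.
Codon 3 GGG (Gly): third position 4-fold.
Codon 4 GTT (Val): third position 4-fold.
Codon 5 CTT (Leu): third position 4-fold.
Codon 6 AAT (Asn): third position 2-fold.
Four-fold degenerate third positions: 4.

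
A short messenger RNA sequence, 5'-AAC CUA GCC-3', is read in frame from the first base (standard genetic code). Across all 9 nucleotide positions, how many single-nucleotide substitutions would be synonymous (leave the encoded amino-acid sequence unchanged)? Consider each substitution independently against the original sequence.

8

Codon 1 (AAC, Asn): 1 synonymous substitution.
Codon 2 (CUA, Leu): 4 synonymous substitutions.
Codon 3 (GCC, Ala): 3 synonymous substitutions.
Total: 1 + 4 + 3 = 8.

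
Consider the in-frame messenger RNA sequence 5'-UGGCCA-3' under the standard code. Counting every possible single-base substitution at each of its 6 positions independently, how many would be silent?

3

Codon 1 (UGG, Trp): 0 synonymous substitutions.
Codon 2 (CCA, Pro): 3 synonymous substitutions.
Total: 0 + 3 = 3.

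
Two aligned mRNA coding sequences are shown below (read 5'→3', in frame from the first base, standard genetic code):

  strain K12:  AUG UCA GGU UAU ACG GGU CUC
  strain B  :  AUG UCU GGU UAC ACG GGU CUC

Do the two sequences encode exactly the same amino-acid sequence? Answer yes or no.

Codon 1: AUG Met / AUG Met — identical.
Codon 2: UCA Ser / UCU Ser — synonymous.
Codon 3: GGU Gly / GGU Gly — identical.
Codon 4: UAU Tyr / UAC Tyr — synonymous.
Codon 5: ACG Thr / ACG Thr — identical.
Codon 6: GGU Gly / GGU Gly — identical.
Codon 7: CUC Leu / CUC Leu — identical.
Nonsynonymous differences: 0 → same protein.

yes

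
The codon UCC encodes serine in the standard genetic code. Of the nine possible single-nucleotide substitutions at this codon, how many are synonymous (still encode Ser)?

Position 1: none → 0 synonymous.
Position 2: none → 0 synonymous.
Position 3: UCU, UCA, UCG → 3 synonymous.
Total: 0 + 0 + 3 = 3.

3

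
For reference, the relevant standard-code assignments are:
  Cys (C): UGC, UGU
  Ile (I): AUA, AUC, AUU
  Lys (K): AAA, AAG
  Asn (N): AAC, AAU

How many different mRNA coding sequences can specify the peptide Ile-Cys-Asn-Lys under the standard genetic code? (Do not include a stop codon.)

24

Ile: 3 codons.
Cys: 2 codons.
Asn: 2 codons.
Lys: 2 codons.
3 × 2 × 2 × 2 = 24.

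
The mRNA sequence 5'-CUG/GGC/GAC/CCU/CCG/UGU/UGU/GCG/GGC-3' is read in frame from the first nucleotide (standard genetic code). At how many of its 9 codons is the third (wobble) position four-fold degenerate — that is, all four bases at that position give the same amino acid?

Codon 1 CUG (Leu): third position 4-fold.
Codon 2 GGC (Gly): third position 4-fold.
Codon 3 GAC (Asp): third position 2-fold.
Codon 4 CCU (Pro): third position 4-fold.
Codon 5 CCG (Pro): third position 4-fold.
Codon 6 UGU (Cys): third position 2-fold.
Codon 7 UGU (Cys): third position 2-fold.
Codon 8 GCG (Ala): third position 4-fold.
Codon 9 GGC (Gly): third position 4-fold.
Four-fold degenerate third positions: 6.

6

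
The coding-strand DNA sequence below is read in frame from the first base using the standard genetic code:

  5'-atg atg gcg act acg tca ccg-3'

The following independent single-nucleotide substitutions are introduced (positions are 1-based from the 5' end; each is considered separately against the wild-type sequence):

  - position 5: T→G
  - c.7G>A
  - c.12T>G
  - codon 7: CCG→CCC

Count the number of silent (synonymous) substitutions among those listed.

2

Codon 2: ATG (Met) → AGG (Arg) — missense.
Codon 3: GCG (Ala) → ACG (Thr) — missense.
Codon 4: ACT (Thr) → ACG (Thr) — synonymous.
Codon 7: CCG (Pro) → CCC (Pro) — synonymous.
Synonymous: 2 of 4.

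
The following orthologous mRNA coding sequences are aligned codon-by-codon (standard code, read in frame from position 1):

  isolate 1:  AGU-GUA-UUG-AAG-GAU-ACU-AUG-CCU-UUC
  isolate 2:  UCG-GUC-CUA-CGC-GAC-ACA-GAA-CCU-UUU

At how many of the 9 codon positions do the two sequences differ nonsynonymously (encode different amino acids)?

2

Codon 1: AGU Ser / UCG Ser — synonymous.
Codon 2: GUA Val / GUC Val — synonymous.
Codon 3: UUG Leu / CUA Leu — synonymous.
Codon 4: AAG Lys / CGC Arg — nonsynonymous.
Codon 5: GAU Asp / GAC Asp — synonymous.
Codon 6: ACU Thr / ACA Thr — synonymous.
Codon 7: AUG Met / GAA Glu — nonsynonymous.
Codon 8: CCU Pro / CCU Pro — identical.
Codon 9: UUC Phe / UUU Phe — synonymous.
Nonsynonymous differences: 2.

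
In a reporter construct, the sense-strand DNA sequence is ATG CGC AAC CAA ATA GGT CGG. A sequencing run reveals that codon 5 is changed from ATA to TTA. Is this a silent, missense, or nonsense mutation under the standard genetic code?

missense

Position 13 falls in codon 5: ATA → Ile.
After the substitution the codon is TTA → Leu.
Ile ≠ Leu, so this is a missense mutation.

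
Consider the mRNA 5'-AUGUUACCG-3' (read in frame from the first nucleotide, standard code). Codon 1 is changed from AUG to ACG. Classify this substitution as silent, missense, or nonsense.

Position 2 falls in codon 1: AUG → Met.
After the substitution the codon is ACG → Thr.
Met ≠ Thr, so this is a missense mutation.

missense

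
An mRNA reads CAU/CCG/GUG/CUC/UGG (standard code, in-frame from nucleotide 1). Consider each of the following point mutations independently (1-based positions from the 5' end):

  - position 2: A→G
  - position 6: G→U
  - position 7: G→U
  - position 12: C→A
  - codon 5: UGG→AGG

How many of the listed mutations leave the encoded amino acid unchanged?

Codon 1: CAU (His) → CGU (Arg) — missense.
Codon 2: CCG (Pro) → CCU (Pro) — synonymous.
Codon 3: GUG (Val) → UUG (Leu) — missense.
Codon 4: CUC (Leu) → CUA (Leu) — synonymous.
Codon 5: UGG (Trp) → AGG (Arg) — missense.
Synonymous: 2 of 5.

2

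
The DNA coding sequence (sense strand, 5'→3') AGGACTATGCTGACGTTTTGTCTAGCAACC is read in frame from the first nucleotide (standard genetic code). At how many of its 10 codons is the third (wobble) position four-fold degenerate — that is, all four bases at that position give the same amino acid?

Codon 1 AGG (Arg): third position 2-fold.
Codon 2 ACT (Thr): third position 4-fold.
Codon 3 ATG (Met): third position 1-fold.
Codon 4 CTG (Leu): third position 4-fold.
Codon 5 ACG (Thr): third position 4-fold.
Codon 6 TTT (Phe): third position 2-fold.
Codon 7 TGT (Cys): third position 2-fold.
Codon 8 CTA (Leu): third position 4-fold.
Codon 9 GCA (Ala): third position 4-fold.
Codon 10 ACC (Thr): third position 4-fold.
Four-fold degenerate third positions: 6.

6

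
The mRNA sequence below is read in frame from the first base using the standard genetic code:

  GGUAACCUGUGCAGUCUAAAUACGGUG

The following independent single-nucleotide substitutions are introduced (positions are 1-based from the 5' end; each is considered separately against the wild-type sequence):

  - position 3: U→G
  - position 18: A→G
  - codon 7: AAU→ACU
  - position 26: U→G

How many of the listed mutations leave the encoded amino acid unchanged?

2

Codon 1: GGU (Gly) → GGG (Gly) — synonymous.
Codon 6: CUA (Leu) → CUG (Leu) — synonymous.
Codon 7: AAU (Asn) → ACU (Thr) — missense.
Codon 9: GUG (Val) → GGG (Gly) — missense.
Synonymous: 2 of 4.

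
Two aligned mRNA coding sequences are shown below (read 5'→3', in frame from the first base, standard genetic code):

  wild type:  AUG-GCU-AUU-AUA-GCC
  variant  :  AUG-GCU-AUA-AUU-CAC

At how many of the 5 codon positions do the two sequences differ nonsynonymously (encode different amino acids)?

Codon 1: AUG Met / AUG Met — identical.
Codon 2: GCU Ala / GCU Ala — identical.
Codon 3: AUU Ile / AUA Ile — synonymous.
Codon 4: AUA Ile / AUU Ile — synonymous.
Codon 5: GCC Ala / CAC His — nonsynonymous.
Nonsynonymous differences: 1.

1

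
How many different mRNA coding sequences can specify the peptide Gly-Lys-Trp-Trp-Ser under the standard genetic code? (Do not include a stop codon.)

Gly: 4 codons.
Lys: 2 codons.
Trp: 1 codon.
Trp: 1 codon.
Ser: 6 codons.
4 × 2 × 1 × 1 × 6 = 48.

48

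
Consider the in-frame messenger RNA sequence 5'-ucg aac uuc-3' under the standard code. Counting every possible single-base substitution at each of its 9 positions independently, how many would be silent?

Codon 1 (UCG, Ser): 3 synonymous substitutions.
Codon 2 (AAC, Asn): 1 synonymous substitution.
Codon 3 (UUC, Phe): 1 synonymous substitution.
Total: 3 + 1 + 1 = 5.

5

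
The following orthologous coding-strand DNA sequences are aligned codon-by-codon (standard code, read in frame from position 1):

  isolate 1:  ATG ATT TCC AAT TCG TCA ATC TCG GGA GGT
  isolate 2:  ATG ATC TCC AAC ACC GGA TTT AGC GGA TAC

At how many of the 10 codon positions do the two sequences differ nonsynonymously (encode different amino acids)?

4

Codon 1: ATG Met / ATG Met — identical.
Codon 2: ATT Ile / ATC Ile — synonymous.
Codon 3: TCC Ser / TCC Ser — identical.
Codon 4: AAT Asn / AAC Asn — synonymous.
Codon 5: TCG Ser / ACC Thr — nonsynonymous.
Codon 6: TCA Ser / GGA Gly — nonsynonymous.
Codon 7: ATC Ile / TTT Phe — nonsynonymous.
Codon 8: TCG Ser / AGC Ser — synonymous.
Codon 9: GGA Gly / GGA Gly — identical.
Codon 10: GGT Gly / TAC Tyr — nonsynonymous.
Nonsynonymous differences: 4.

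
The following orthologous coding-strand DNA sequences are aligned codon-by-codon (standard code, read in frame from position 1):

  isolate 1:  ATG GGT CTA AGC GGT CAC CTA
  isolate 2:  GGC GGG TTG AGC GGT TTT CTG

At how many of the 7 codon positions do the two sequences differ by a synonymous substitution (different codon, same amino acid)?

3

Codon 1: ATG Met / GGC Gly — nonsynonymous.
Codon 2: GGT Gly / GGG Gly — synonymous.
Codon 3: CTA Leu / TTG Leu — synonymous.
Codon 4: AGC Ser / AGC Ser — identical.
Codon 5: GGT Gly / GGT Gly — identical.
Codon 6: CAC His / TTT Phe — nonsynonymous.
Codon 7: CTA Leu / CTG Leu — synonymous.
Synonymous differences: 3.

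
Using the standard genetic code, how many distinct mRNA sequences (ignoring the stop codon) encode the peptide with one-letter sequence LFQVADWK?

1536

Leu: 6 codons.
Phe: 2 codons.
Gln: 2 codons.
Val: 4 codons.
Ala: 4 codons.
Asp: 2 codons.
Trp: 1 codon.
Lys: 2 codons.
6 × 2 × 2 × 4 × 4 × 2 × 1 × 2 = 1536.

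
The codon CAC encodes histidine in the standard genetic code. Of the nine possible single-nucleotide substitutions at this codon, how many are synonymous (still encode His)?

Position 1: none → 0 synonymous.
Position 2: none → 0 synonymous.
Position 3: CAT → 1 synonymous.
Total: 0 + 0 + 1 = 1.

1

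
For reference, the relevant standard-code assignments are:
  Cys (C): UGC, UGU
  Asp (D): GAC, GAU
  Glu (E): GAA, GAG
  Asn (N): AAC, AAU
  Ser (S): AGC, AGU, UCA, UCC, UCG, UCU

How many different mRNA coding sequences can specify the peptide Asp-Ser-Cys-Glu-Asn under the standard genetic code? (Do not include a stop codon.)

96

Asp: 2 codons.
Ser: 6 codons.
Cys: 2 codons.
Glu: 2 codons.
Asn: 2 codons.
2 × 6 × 2 × 2 × 2 = 96.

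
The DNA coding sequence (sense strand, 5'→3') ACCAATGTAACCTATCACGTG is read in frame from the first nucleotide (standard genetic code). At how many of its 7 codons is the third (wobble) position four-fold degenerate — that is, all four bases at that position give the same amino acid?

4

Codon 1 ACC (Thr): third position 4-fold.
Codon 2 AAT (Asn): third position 2-fold.
Codon 3 GTA (Val): third position 4-fold.
Codon 4 ACC (Thr): third position 4-fold.
Codon 5 TAT (Tyr): third position 2-fold.
Codon 6 CAC (His): third position 2-fold.
Codon 7 GTG (Val): third position 4-fold.
Four-fold degenerate third positions: 4.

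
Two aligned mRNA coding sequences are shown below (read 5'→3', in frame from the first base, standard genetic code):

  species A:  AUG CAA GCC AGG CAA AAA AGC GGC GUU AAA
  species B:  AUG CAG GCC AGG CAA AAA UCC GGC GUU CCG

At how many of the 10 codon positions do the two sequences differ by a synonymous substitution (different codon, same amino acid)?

2

Codon 1: AUG Met / AUG Met — identical.
Codon 2: CAA Gln / CAG Gln — synonymous.
Codon 3: GCC Ala / GCC Ala — identical.
Codon 4: AGG Arg / AGG Arg — identical.
Codon 5: CAA Gln / CAA Gln — identical.
Codon 6: AAA Lys / AAA Lys — identical.
Codon 7: AGC Ser / UCC Ser — synonymous.
Codon 8: GGC Gly / GGC Gly — identical.
Codon 9: GUU Val / GUU Val — identical.
Codon 10: AAA Lys / CCG Pro — nonsynonymous.
Synonymous differences: 2.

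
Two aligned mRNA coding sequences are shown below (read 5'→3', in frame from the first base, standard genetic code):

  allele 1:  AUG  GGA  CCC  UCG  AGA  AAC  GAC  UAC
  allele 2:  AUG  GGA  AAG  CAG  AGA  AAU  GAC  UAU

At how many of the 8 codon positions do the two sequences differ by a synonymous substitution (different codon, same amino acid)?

Codon 1: AUG Met / AUG Met — identical.
Codon 2: GGA Gly / GGA Gly — identical.
Codon 3: CCC Pro / AAG Lys — nonsynonymous.
Codon 4: UCG Ser / CAG Gln — nonsynonymous.
Codon 5: AGA Arg / AGA Arg — identical.
Codon 6: AAC Asn / AAU Asn — synonymous.
Codon 7: GAC Asp / GAC Asp — identical.
Codon 8: UAC Tyr / UAU Tyr — synonymous.
Synonymous differences: 2.

2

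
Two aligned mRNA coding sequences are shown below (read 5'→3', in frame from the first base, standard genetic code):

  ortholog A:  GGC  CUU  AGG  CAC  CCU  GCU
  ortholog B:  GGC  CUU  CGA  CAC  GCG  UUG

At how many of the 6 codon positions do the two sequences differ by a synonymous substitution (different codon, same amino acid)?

1

Codon 1: GGC Gly / GGC Gly — identical.
Codon 2: CUU Leu / CUU Leu — identical.
Codon 3: AGG Arg / CGA Arg — synonymous.
Codon 4: CAC His / CAC His — identical.
Codon 5: CCU Pro / GCG Ala — nonsynonymous.
Codon 6: GCU Ala / UUG Leu — nonsynonymous.
Synonymous differences: 1.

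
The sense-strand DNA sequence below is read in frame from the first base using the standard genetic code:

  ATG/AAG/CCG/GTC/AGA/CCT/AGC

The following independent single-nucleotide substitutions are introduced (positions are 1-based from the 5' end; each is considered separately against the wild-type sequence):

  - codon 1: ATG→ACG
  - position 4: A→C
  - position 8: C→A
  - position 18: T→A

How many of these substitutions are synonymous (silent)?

1

Codon 1: ATG (Met) → ACG (Thr) — missense.
Codon 2: AAG (Lys) → CAG (Gln) — missense.
Codon 3: CCG (Pro) → CAG (Gln) — missense.
Codon 6: CCT (Pro) → CCA (Pro) — synonymous.
Synonymous: 1 of 4.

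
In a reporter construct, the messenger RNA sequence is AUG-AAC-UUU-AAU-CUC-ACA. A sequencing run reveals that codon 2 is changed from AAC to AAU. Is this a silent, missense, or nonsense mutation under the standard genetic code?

silent

Position 6 falls in codon 2: AAC → Asn.
After the substitution the codon is AAU → Asn.
Both encode Asn, so the change is synonymous.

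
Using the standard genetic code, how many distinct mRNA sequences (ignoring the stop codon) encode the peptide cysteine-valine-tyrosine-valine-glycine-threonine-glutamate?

Cys: 2 codons.
Val: 4 codons.
Tyr: 2 codons.
Val: 4 codons.
Gly: 4 codons.
Thr: 4 codons.
Glu: 2 codons.
2 × 4 × 2 × 4 × 4 × 4 × 2 = 2048.

2048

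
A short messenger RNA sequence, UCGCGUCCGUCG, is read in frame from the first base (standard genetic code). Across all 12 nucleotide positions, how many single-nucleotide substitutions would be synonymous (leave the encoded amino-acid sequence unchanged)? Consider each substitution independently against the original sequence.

12

Codon 1 (UCG, Ser): 3 synonymous substitutions.
Codon 2 (CGU, Arg): 3 synonymous substitutions.
Codon 3 (CCG, Pro): 3 synonymous substitutions.
Codon 4 (UCG, Ser): 3 synonymous substitutions.
Total: 3 + 3 + 3 + 3 = 12.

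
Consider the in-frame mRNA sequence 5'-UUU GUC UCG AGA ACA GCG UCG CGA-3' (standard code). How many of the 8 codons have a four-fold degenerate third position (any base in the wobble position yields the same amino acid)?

6

Codon 1 UUU (Phe): third position 2-fold.
Codon 2 GUC (Val): third position 4-fold.
Codon 3 UCG (Ser): third position 4-fold.
Codon 4 AGA (Arg): third position 2-fold.
Codon 5 ACA (Thr): third position 4-fold.
Codon 6 GCG (Ala): third position 4-fold.
Codon 7 UCG (Ser): third position 4-fold.
Codon 8 CGA (Arg): third position 4-fold.
Four-fold degenerate third positions: 6.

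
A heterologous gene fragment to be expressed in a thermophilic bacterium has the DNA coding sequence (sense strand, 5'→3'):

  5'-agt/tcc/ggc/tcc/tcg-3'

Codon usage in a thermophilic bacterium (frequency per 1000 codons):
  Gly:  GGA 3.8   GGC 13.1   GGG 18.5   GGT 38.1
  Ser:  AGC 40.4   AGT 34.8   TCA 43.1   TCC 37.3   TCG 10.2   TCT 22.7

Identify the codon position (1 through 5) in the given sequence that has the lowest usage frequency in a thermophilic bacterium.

5

Codon 1 AGT (Ser): 34.8 per 1000.
Codon 2 TCC (Ser): 37.3 per 1000.
Codon 3 GGC (Gly): 13.1 per 1000.
Codon 4 TCC (Ser): 37.3 per 1000.
Codon 5 TCG (Ser): 10.2 per 1000.
Lowest frequency is 10.2 at codon 5.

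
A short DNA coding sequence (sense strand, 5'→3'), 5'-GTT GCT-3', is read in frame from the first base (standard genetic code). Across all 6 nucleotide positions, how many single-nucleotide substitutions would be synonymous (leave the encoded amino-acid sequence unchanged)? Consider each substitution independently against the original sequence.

Codon 1 (GTT, Val): 3 synonymous substitutions.
Codon 2 (GCT, Ala): 3 synonymous substitutions.
Total: 3 + 3 = 6.

6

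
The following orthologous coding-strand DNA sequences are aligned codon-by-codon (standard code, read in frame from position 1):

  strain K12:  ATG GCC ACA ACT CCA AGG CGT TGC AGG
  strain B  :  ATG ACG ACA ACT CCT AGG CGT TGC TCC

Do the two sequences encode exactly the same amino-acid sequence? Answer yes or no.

no

Codon 1: ATG Met / ATG Met — identical.
Codon 2: GCC Ala / ACG Thr — nonsynonymous.
Codon 3: ACA Thr / ACA Thr — identical.
Codon 4: ACT Thr / ACT Thr — identical.
Codon 5: CCA Pro / CCT Pro — synonymous.
Codon 6: AGG Arg / AGG Arg — identical.
Codon 7: CGT Arg / CGT Arg — identical.
Codon 8: TGC Cys / TGC Cys — identical.
Codon 9: AGG Arg / TCC Ser — nonsynonymous.
Nonsynonymous differences: 2 → different protein.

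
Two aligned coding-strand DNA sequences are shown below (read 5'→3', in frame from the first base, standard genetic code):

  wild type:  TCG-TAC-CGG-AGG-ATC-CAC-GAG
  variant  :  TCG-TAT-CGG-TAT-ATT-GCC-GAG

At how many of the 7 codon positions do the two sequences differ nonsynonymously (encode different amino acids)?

2

Codon 1: TCG Ser / TCG Ser — identical.
Codon 2: TAC Tyr / TAT Tyr — synonymous.
Codon 3: CGG Arg / CGG Arg — identical.
Codon 4: AGG Arg / TAT Tyr — nonsynonymous.
Codon 5: ATC Ile / ATT Ile — synonymous.
Codon 6: CAC His / GCC Ala — nonsynonymous.
Codon 7: GAG Glu / GAG Glu — identical.
Nonsynonymous differences: 2.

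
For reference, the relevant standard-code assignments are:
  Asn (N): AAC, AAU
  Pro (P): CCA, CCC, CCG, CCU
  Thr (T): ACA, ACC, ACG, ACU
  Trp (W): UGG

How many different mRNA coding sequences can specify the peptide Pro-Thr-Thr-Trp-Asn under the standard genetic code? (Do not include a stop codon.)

128

Pro: 4 codons.
Thr: 4 codons.
Thr: 4 codons.
Trp: 1 codon.
Asn: 2 codons.
4 × 4 × 4 × 1 × 2 = 128.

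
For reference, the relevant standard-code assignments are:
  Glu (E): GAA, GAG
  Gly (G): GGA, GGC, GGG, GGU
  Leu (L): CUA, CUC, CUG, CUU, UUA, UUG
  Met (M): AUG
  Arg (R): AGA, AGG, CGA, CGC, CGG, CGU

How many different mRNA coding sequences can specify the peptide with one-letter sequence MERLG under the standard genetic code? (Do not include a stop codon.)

288

Met: 1 codon.
Glu: 2 codons.
Arg: 6 codons.
Leu: 6 codons.
Gly: 4 codons.
1 × 2 × 6 × 6 × 4 = 288.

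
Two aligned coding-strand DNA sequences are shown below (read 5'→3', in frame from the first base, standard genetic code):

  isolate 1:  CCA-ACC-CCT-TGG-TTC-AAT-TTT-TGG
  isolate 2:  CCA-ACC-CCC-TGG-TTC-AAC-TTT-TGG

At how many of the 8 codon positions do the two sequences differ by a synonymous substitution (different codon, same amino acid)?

2

Codon 1: CCA Pro / CCA Pro — identical.
Codon 2: ACC Thr / ACC Thr — identical.
Codon 3: CCT Pro / CCC Pro — synonymous.
Codon 4: TGG Trp / TGG Trp — identical.
Codon 5: TTC Phe / TTC Phe — identical.
Codon 6: AAT Asn / AAC Asn — synonymous.
Codon 7: TTT Phe / TTT Phe — identical.
Codon 8: TGG Trp / TGG Trp — identical.
Synonymous differences: 2.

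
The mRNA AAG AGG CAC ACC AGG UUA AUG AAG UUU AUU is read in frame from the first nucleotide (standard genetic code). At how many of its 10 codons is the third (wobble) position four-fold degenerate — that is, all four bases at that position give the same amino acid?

Codon 1 AAG (Lys): third position 2-fold.
Codon 2 AGG (Arg): third position 2-fold.
Codon 3 CAC (His): third position 2-fold.
Codon 4 ACC (Thr): third position 4-fold.
Codon 5 AGG (Arg): third position 2-fold.
Codon 6 UUA (Leu): third position 2-fold.
Codon 7 AUG (Met): third position 1-fold.
Codon 8 AAG (Lys): third position 2-fold.
Codon 9 UUU (Phe): third position 2-fold.
Codon 10 AUU (Ile): third position 3-fold.
Four-fold degenerate third positions: 1.

1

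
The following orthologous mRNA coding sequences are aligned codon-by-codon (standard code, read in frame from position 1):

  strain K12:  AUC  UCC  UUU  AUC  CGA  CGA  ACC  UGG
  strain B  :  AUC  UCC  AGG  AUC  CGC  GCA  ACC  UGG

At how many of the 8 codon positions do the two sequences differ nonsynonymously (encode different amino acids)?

Codon 1: AUC Ile / AUC Ile — identical.
Codon 2: UCC Ser / UCC Ser — identical.
Codon 3: UUU Phe / AGG Arg — nonsynonymous.
Codon 4: AUC Ile / AUC Ile — identical.
Codon 5: CGA Arg / CGC Arg — synonymous.
Codon 6: CGA Arg / GCA Ala — nonsynonymous.
Codon 7: ACC Thr / ACC Thr — identical.
Codon 8: UGG Trp / UGG Trp — identical.
Nonsynonymous differences: 2.

2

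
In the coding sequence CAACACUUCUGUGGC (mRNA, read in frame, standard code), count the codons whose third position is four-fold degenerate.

1

Codon 1 CAA (Gln): third position 2-fold.
Codon 2 CAC (His): third position 2-fold.
Codon 3 UUC (Phe): third position 2-fold.
Codon 4 UGU (Cys): third position 2-fold.
Codon 5 GGC (Gly): third position 4-fold.
Four-fold degenerate third positions: 1.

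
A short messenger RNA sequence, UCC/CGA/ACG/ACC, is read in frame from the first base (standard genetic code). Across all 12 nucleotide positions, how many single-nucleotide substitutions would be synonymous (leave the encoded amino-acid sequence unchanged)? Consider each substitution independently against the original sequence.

Codon 1 (UCC, Ser): 3 synonymous substitutions.
Codon 2 (CGA, Arg): 4 synonymous substitutions.
Codon 3 (ACG, Thr): 3 synonymous substitutions.
Codon 4 (ACC, Thr): 3 synonymous substitutions.
Total: 3 + 4 + 3 + 3 = 13.

13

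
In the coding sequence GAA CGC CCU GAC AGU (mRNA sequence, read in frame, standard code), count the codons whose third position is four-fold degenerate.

Codon 1 GAA (Glu): third position 2-fold.
Codon 2 CGC (Arg): third position 4-fold.
Codon 3 CCU (Pro): third position 4-fold.
Codon 4 GAC (Asp): third position 2-fold.
Codon 5 AGU (Ser): third position 2-fold.
Four-fold degenerate third positions: 2.

2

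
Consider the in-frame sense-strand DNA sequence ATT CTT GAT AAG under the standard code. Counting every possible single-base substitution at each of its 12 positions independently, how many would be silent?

7

Codon 1 (ATT, Ile): 2 synonymous substitutions.
Codon 2 (CTT, Leu): 3 synonymous substitutions.
Codon 3 (GAT, Asp): 1 synonymous substitution.
Codon 4 (AAG, Lys): 1 synonymous substitution.
Total: 2 + 3 + 1 + 1 = 7.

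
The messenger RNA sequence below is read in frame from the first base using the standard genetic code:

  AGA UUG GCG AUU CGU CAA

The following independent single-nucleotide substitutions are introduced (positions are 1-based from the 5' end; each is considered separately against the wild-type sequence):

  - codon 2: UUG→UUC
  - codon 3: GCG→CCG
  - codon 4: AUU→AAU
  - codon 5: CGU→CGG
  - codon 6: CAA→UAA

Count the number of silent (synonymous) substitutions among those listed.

1

Codon 2: UUG (Leu) → UUC (Phe) — missense.
Codon 3: GCG (Ala) → CCG (Pro) — missense.
Codon 4: AUU (Ile) → AAU (Asn) — missense.
Codon 5: CGU (Arg) → CGG (Arg) — synonymous.
Codon 6: CAA (Gln) → UAA (Stop) — nonsense.
Synonymous: 1 of 5.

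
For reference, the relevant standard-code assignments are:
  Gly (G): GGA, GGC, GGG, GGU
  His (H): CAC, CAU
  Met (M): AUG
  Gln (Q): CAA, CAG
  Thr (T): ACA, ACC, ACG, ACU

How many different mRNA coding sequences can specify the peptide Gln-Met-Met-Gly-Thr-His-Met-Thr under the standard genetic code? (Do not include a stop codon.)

Gln: 2 codons.
Met: 1 codon.
Met: 1 codon.
Gly: 4 codons.
Thr: 4 codons.
His: 2 codons.
Met: 1 codon.
Thr: 4 codons.
2 × 1 × 1 × 4 × 4 × 2 × 1 × 4 = 256.

256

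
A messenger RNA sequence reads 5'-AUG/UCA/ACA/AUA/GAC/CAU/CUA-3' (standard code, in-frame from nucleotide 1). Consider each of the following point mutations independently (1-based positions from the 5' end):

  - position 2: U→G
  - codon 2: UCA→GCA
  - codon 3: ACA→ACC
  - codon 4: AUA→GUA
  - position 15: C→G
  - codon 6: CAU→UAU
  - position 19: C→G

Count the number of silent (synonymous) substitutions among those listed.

Codon 1: AUG (Met) → AGG (Arg) — missense.
Codon 2: UCA (Ser) → GCA (Ala) — missense.
Codon 3: ACA (Thr) → ACC (Thr) — synonymous.
Codon 4: AUA (Ile) → GUA (Val) — missense.
Codon 5: GAC (Asp) → GAG (Glu) — missense.
Codon 6: CAU (His) → UAU (Tyr) — missense.
Codon 7: CUA (Leu) → GUA (Val) — missense.
Synonymous: 1 of 7.

1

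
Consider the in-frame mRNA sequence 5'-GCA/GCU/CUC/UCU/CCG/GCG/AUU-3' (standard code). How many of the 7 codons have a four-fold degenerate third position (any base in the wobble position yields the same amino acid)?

6

Codon 1 GCA (Ala): third position 4-fold.
Codon 2 GCU (Ala): third position 4-fold.
Codon 3 CUC (Leu): third position 4-fold.
Codon 4 UCU (Ser): third position 4-fold.
Codon 5 CCG (Pro): third position 4-fold.
Codon 6 GCG (Ala): third position 4-fold.
Codon 7 AUU (Ile): third position 3-fold.
Four-fold degenerate third positions: 6.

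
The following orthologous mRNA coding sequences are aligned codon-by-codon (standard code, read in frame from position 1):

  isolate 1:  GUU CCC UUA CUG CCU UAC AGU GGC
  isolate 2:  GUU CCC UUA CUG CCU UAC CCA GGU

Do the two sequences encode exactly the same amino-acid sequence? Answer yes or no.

no

Codon 1: GUU Val / GUU Val — identical.
Codon 2: CCC Pro / CCC Pro — identical.
Codon 3: UUA Leu / UUA Leu — identical.
Codon 4: CUG Leu / CUG Leu — identical.
Codon 5: CCU Pro / CCU Pro — identical.
Codon 6: UAC Tyr / UAC Tyr — identical.
Codon 7: AGU Ser / CCA Pro — nonsynonymous.
Codon 8: GGC Gly / GGU Gly — synonymous.
Nonsynonymous differences: 1 → different protein.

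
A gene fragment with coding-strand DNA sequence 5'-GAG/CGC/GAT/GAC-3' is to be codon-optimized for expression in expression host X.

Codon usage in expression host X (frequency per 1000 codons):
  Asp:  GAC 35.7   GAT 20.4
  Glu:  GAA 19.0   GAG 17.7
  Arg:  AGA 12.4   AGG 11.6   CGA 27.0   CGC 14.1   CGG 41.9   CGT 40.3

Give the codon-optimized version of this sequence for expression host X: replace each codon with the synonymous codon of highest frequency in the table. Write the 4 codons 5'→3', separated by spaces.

GAA CGG GAC GAC

Codon 1 (Glu): best is GAA at 19.0.
Codon 2 (Arg): best is CGG at 41.9.
Codon 3 (Asp): best is GAC at 35.7.
Codon 4 (Asp): best is GAC at 35.7.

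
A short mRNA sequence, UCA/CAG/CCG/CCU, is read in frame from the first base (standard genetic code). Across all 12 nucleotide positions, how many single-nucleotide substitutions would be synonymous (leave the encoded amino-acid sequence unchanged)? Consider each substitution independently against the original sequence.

Codon 1 (UCA, Ser): 3 synonymous substitutions.
Codon 2 (CAG, Gln): 1 synonymous substitution.
Codon 3 (CCG, Pro): 3 synonymous substitutions.
Codon 4 (CCU, Pro): 3 synonymous substitutions.
Total: 3 + 1 + 3 + 3 = 10.

10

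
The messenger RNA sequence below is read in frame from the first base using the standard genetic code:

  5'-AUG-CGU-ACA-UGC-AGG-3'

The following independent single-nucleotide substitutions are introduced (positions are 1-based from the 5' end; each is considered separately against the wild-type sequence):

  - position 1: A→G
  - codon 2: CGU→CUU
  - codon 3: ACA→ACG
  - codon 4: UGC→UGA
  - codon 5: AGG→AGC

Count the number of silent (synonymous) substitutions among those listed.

1

Codon 1: AUG (Met) → GUG (Val) — missense.
Codon 2: CGU (Arg) → CUU (Leu) — missense.
Codon 3: ACA (Thr) → ACG (Thr) — synonymous.
Codon 4: UGC (Cys) → UGA (Stop) — nonsense.
Codon 5: AGG (Arg) → AGC (Ser) — missense.
Synonymous: 1 of 5.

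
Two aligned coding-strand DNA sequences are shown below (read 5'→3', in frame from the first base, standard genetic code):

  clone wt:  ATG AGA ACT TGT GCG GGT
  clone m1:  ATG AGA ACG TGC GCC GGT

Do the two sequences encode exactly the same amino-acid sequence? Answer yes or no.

Codon 1: ATG Met / ATG Met — identical.
Codon 2: AGA Arg / AGA Arg — identical.
Codon 3: ACT Thr / ACG Thr — synonymous.
Codon 4: TGT Cys / TGC Cys — synonymous.
Codon 5: GCG Ala / GCC Ala — synonymous.
Codon 6: GGT Gly / GGT Gly — identical.
Nonsynonymous differences: 0 → same protein.

yes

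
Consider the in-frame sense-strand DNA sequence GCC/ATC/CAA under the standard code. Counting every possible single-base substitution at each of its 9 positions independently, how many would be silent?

6

Codon 1 (GCC, Ala): 3 synonymous substitutions.
Codon 2 (ATC, Ile): 2 synonymous substitutions.
Codon 3 (CAA, Gln): 1 synonymous substitution.
Total: 3 + 2 + 1 = 6.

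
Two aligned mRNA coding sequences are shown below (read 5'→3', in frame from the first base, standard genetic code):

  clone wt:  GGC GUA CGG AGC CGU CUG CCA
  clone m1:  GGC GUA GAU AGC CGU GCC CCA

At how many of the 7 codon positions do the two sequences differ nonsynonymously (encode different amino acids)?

2

Codon 1: GGC Gly / GGC Gly — identical.
Codon 2: GUA Val / GUA Val — identical.
Codon 3: CGG Arg / GAU Asp — nonsynonymous.
Codon 4: AGC Ser / AGC Ser — identical.
Codon 5: CGU Arg / CGU Arg — identical.
Codon 6: CUG Leu / GCC Ala — nonsynonymous.
Codon 7: CCA Pro / CCA Pro — identical.
Nonsynonymous differences: 2.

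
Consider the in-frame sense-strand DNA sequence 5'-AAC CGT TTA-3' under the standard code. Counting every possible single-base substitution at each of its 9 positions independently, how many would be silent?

6

Codon 1 (AAC, Asn): 1 synonymous substitution.
Codon 2 (CGT, Arg): 3 synonymous substitutions.
Codon 3 (TTA, Leu): 2 synonymous substitutions.
Total: 1 + 3 + 2 = 6.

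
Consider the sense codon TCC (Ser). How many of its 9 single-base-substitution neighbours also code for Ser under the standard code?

3

Position 1: none → 0 synonymous.
Position 2: none → 0 synonymous.
Position 3: TCT, TCA, TCG → 3 synonymous.
Total: 0 + 0 + 3 = 3.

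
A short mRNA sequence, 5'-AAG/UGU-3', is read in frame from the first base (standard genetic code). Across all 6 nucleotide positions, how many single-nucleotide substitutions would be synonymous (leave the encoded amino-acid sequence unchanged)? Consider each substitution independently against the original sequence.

Codon 1 (AAG, Lys): 1 synonymous substitution.
Codon 2 (UGU, Cys): 1 synonymous substitution.
Total: 1 + 1 = 2.

2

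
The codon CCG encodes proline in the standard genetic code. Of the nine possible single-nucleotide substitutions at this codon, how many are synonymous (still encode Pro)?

Position 1: none → 0 synonymous.
Position 2: none → 0 synonymous.
Position 3: CCU, CCC, CCA → 3 synonymous.
Total: 0 + 0 + 3 = 3.

3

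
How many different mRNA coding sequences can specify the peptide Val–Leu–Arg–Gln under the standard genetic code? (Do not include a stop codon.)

288

Val: 4 codons.
Leu: 6 codons.
Arg: 6 codons.
Gln: 2 codons.
4 × 6 × 6 × 2 = 288.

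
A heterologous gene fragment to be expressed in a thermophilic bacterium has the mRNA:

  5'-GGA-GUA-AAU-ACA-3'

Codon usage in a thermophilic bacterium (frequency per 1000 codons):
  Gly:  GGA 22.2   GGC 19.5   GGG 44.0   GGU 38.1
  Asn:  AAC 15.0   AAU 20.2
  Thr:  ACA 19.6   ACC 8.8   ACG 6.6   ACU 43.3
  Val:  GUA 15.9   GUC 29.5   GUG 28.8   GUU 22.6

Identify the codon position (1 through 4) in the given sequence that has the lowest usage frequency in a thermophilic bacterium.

Codon 1 GGA (Gly): 22.2 per 1000.
Codon 2 GUA (Val): 15.9 per 1000.
Codon 3 AAU (Asn): 20.2 per 1000.
Codon 4 ACA (Thr): 19.6 per 1000.
Lowest frequency is 15.9 at codon 2.

2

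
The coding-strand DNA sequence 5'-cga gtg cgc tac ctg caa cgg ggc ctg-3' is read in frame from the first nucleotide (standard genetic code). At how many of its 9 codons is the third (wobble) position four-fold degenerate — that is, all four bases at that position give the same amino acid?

Codon 1 CGA (Arg): third position 4-fold.
Codon 2 GTG (Val): third position 4-fold.
Codon 3 CGC (Arg): third position 4-fold.
Codon 4 TAC (Tyr): third position 2-fold.
Codon 5 CTG (Leu): third position 4-fold.
Codon 6 CAA (Gln): third position 2-fold.
Codon 7 CGG (Arg): third position 4-fold.
Codon 8 GGC (Gly): third position 4-fold.
Codon 9 CTG (Leu): third position 4-fold.
Four-fold degenerate third positions: 7.

7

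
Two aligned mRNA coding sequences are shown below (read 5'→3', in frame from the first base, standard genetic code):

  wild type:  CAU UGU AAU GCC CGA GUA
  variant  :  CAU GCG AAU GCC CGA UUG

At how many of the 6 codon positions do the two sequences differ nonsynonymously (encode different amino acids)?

2

Codon 1: CAU His / CAU His — identical.
Codon 2: UGU Cys / GCG Ala — nonsynonymous.
Codon 3: AAU Asn / AAU Asn — identical.
Codon 4: GCC Ala / GCC Ala — identical.
Codon 5: CGA Arg / CGA Arg — identical.
Codon 6: GUA Val / UUG Leu — nonsynonymous.
Nonsynonymous differences: 2.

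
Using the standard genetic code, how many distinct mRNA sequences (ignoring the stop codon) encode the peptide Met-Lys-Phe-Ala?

16

Met: 1 codon.
Lys: 2 codons.
Phe: 2 codons.
Ala: 4 codons.
1 × 2 × 2 × 4 = 16.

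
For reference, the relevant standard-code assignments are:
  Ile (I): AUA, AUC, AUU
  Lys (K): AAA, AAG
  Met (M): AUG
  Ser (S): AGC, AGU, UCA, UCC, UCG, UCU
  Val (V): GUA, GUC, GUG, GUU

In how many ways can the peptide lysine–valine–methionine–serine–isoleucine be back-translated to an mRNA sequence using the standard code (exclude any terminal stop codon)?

144

Lys: 2 codons.
Val: 4 codons.
Met: 1 codon.
Ser: 6 codons.
Ile: 3 codons.
2 × 4 × 1 × 6 × 3 = 144.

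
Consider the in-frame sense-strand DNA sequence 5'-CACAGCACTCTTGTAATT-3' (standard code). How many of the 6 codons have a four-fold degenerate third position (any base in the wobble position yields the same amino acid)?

Codon 1 CAC (His): third position 2-fold.
Codon 2 AGC (Ser): third position 2-fold.
Codon 3 ACT (Thr): third position 4-fold.
Codon 4 CTT (Leu): third position 4-fold.
Codon 5 GTA (Val): third position 4-fold.
Codon 6 ATT (Ile): third position 3-fold.
Four-fold degenerate third positions: 3.

3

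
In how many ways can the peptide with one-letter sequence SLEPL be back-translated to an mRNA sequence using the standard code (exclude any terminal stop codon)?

1728

Ser: 6 codons.
Leu: 6 codons.
Glu: 2 codons.
Pro: 4 codons.
Leu: 6 codons.
6 × 6 × 2 × 4 × 6 = 1728.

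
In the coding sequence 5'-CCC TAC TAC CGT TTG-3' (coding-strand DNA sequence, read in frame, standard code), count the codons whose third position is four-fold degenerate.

Codon 1 CCC (Pro): third position 4-fold.
Codon 2 TAC (Tyr): third position 2-fold.
Codon 3 TAC (Tyr): third position 2-fold.
Codon 4 CGT (Arg): third position 4-fold.
Codon 5 TTG (Leu): third position 2-fold.
Four-fold degenerate third positions: 2.

2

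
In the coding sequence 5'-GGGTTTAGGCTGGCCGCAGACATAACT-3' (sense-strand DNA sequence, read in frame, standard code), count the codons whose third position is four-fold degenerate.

Codon 1 GGG (Gly): third position 4-fold.
Codon 2 TTT (Phe): third position 2-fold.
Codon 3 AGG (Arg): third position 2-fold.
Codon 4 CTG (Leu): third position 4-fold.
Codon 5 GCC (Ala): third position 4-fold.
Codon 6 GCA (Ala): third position 4-fold.
Codon 7 GAC (Asp): third position 2-fold.
Codon 8 ATA (Ile): third position 3-fold.
Codon 9 ACT (Thr): third position 4-fold.
Four-fold degenerate third positions: 5.

5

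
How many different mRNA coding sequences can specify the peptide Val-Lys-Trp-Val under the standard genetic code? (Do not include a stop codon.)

32

Val: 4 codons.
Lys: 2 codons.
Trp: 1 codon.
Val: 4 codons.
4 × 2 × 1 × 4 = 32.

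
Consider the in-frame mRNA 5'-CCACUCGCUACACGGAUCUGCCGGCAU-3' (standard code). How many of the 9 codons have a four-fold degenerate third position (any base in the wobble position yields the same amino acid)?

Codon 1 CCA (Pro): third position 4-fold.
Codon 2 CUC (Leu): third position 4-fold.
Codon 3 GCU (Ala): third position 4-fold.
Codon 4 ACA (Thr): third position 4-fold.
Codon 5 CGG (Arg): third position 4-fold.
Codon 6 AUC (Ile): third position 3-fold.
Codon 7 UGC (Cys): third position 2-fold.
Codon 8 CGG (Arg): third position 4-fold.
Codon 9 CAU (His): third position 2-fold.
Four-fold degenerate third positions: 6.

6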